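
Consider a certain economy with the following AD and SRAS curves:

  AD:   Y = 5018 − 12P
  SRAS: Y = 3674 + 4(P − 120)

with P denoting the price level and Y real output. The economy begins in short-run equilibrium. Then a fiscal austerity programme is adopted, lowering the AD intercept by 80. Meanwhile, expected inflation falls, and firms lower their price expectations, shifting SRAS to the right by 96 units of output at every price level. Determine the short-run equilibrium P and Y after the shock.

P = 103, Y = 3702

After both shocks: AD is Y = 4938 − 12P and SRAS is Y = 3290 + 4P.
Setting them equal: 1648 = 16P, so P = 103.
Y = 4938 − 12·103 = 3702.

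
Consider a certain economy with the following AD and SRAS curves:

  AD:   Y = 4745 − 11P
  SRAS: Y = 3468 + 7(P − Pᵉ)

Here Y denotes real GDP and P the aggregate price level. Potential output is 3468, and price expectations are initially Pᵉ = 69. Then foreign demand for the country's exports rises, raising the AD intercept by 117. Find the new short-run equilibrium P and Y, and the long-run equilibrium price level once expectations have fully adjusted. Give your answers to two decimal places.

Short run: P = 104.28, Y = 3714.94. Long run: P = 126.73.

AD shifts right: new AD is Y = 4862 − 11P. With Pᵉ = 69, SRAS is Y = 2985 + 7P.
Short run: 4862 − 11P = 2985 + 7P gives 1877 = 18P, so P = 104.28 and Y = 4862 − 11P = 3714.94.
Y = 3714.94 is above potential 3468; expectations adjust and SRAS shifts left until Y = 3468.
Long run: on the new AD curve, 3468 = 4862 − 11P gives P = 126.73.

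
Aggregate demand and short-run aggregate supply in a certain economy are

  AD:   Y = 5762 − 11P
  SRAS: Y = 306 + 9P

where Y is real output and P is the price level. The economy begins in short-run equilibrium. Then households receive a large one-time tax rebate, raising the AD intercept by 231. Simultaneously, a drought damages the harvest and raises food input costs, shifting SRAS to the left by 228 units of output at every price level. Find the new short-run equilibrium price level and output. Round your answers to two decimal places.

After both shocks: AD is Y = 5993 − 11P and SRAS is Y = 78 + 9P.
Setting them equal: 5915 = 20P, so P = 295.75.
Substituting into AD, Y = 2739.75.

P = 295.75, Y = 2739.75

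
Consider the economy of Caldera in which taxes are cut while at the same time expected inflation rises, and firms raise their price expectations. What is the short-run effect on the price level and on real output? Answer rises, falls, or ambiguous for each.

The first event is a positive demand shock: AD shifts right, which by itself pushes P up and Y up.
The second is an adverse supply shock: SRAS shifts left, which by itself pushes P up and Y down.
Both shocks push P up, so P rises. The two shocks push Y in opposite directions, so the effect on Y is ambiguous.

Price level: rises; output: ambiguous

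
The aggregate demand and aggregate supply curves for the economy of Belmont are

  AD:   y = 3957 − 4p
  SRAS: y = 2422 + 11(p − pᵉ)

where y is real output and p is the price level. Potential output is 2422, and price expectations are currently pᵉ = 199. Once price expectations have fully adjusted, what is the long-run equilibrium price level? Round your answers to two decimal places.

Short run: with pᵉ = 199, SRAS is y = 233 + 11p. Setting AD = SRAS gives 3724 = 15p, so p = 248.27 and y = 3957 − 4p = 2963.93.
Output 2963.93 is above potential 2422, so over time expected prices rise and SRAS shifts left until y returns to 2422.
Long run: y = 2422 on the AD curve gives 2422 = 3957 − 4p, so p = 383.75.

Long-run p = 383.75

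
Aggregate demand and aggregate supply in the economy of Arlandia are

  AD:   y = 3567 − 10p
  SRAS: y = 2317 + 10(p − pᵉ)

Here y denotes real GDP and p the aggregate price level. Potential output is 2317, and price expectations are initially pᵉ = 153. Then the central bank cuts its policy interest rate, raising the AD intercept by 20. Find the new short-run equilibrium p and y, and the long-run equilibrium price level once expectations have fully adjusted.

Short run: p = 140, y = 2187. Long run: p = 127.

AD shifts right: new AD is y = 3587 − 10p. With pᵉ = 153, SRAS is y = 787 + 10p.
Short run: 3587 − 10p = 787 + 10p gives 2800 = 20p, so p = 140 and y = 3587 − 10·140 = 2187.
y = 2187 is below potential 2317; expectations adjust and SRAS shifts right until y = 2317.
Long run: on the new AD curve, 2317 = 3587 − 10p gives p = 127.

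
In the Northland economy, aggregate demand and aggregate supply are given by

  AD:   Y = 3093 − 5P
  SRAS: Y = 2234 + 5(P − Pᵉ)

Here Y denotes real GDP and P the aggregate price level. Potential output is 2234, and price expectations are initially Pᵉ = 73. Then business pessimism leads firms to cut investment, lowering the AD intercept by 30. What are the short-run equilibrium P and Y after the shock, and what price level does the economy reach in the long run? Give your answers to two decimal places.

AD shifts left: new AD is Y = 3063 − 5P. With Pᵉ = 73, SRAS is Y = 1869 + 5P.
Short run: 3063 − 5P = 1869 + 5P gives 1194 = 10P, so P = 119.40 and Y = 3063 − 5P = 2466.00.
Y = 2466.00 is above potential 2234; expectations adjust and SRAS shifts left until Y = 2234.
Long run: on the new AD curve, 2234 = 3063 − 5P gives P = 165.80.

Short run: P = 119.40, Y = 2466.00. Long run: P = 165.80.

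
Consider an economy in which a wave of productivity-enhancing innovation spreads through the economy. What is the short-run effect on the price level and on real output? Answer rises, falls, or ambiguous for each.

This is a favourable supply shock: SRAS shifts right.
Moving along the downward-sloping AD curve, P falls and Y rises.

Price level: falls; output: rises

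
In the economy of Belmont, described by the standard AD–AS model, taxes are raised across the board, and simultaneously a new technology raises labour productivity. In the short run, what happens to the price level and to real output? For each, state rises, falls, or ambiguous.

The first event is a negative demand shock: AD shifts left, which by itself pushes P down and Y down.
The second is a favourable supply shock: SRAS shifts right, which by itself pushes P down and Y up.
Both shocks push P down, so P falls. The two shocks push Y in opposite directions, so the effect on Y is ambiguous.

Price level: falls; output: ambiguous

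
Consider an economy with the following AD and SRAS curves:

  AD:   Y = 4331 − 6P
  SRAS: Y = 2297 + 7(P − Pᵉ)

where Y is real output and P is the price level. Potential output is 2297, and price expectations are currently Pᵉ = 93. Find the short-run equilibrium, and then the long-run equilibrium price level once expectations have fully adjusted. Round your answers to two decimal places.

Short run: with Pᵉ = 93, SRAS is Y = 1646 + 7P. Setting AD = SRAS gives 2685 = 13P, so P = 206.54 and Y = 4331 − 6P = 3091.77.
Output 3091.77 is above potential 2297, so over time expected prices rise and SRAS shifts left until Y returns to 2297.
Long run: Y = 2297 on the AD curve gives 2297 = 4331 − 6P, so P = 339.00.

Short run: P = 206.54, Y = 3091.77. Long run: P = 339.00.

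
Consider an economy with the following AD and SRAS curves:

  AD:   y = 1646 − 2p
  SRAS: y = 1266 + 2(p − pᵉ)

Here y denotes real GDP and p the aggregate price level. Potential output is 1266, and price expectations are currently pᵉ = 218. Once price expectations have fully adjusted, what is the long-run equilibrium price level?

Long-run p = 190

Short run: with pᵉ = 218, SRAS is y = 830 + 2p. Setting AD = SRAS gives 816 = 4p, so p = 204 and y = 1646 − 2·204 = 1238.
Output 1238 is below potential 1266, so over time expected prices fall and SRAS shifts right until y returns to 1266.
Long run: y = 1266 on the AD curve gives 1266 = 1646 − 2p, so p = 190.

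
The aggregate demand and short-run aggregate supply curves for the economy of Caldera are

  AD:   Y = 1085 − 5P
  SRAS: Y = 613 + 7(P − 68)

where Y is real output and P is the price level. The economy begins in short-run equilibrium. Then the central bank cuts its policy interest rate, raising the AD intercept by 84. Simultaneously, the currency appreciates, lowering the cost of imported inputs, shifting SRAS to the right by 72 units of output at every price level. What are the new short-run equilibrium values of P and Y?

P = 80, Y = 769

After both shocks: AD is Y = 1169 − 5P and SRAS is Y = 209 + 7P.
Setting them equal: 960 = 12P, so P = 80.
Y = 1169 − 5·80 = 769.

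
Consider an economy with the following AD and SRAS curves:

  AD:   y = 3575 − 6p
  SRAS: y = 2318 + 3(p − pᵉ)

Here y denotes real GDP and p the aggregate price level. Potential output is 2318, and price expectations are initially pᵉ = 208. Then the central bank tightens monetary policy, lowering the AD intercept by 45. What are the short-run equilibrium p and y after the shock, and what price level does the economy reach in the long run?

AD shifts left: new AD is y = 3530 − 6p. With pᵉ = 208, SRAS is y = 1694 + 3p.
Short run: 3530 − 6p = 1694 + 3p gives 1836 = 9p, so p = 204 and y = 3530 − 6·204 = 2306.
y = 2306 is below potential 2318; expectations adjust and SRAS shifts right until y = 2318.
Long run: on the new AD curve, 2318 = 3530 − 6p gives p = 202.

Short run: p = 204, y = 2306. Long run: p = 202.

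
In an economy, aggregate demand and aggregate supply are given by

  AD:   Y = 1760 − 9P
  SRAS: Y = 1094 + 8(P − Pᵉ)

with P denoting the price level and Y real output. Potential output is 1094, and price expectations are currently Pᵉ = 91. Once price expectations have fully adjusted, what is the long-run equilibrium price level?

Long-run P = 74

Short run: with Pᵉ = 91, SRAS is Y = 366 + 8P. Setting AD = SRAS gives 1394 = 17P, so P = 82 and Y = 1760 − 9·82 = 1022.
Output 1022 is below potential 1094, so over time expected prices fall and SRAS shifts right until Y returns to 1094.
Long run: Y = 1094 on the AD curve gives 1094 = 1760 − 9P, so P = 74.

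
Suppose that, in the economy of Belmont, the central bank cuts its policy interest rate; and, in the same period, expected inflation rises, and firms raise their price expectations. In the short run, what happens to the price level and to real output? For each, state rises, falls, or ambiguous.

The first event is a positive demand shock: AD shifts right, which by itself pushes P up and Y up.
The second is an adverse supply shock: SRAS shifts left, which by itself pushes P up and Y down.
Both shocks push P up, so P rises. The two shocks push Y in opposite directions, so the effect on Y is ambiguous.

Price level: rises; output: ambiguous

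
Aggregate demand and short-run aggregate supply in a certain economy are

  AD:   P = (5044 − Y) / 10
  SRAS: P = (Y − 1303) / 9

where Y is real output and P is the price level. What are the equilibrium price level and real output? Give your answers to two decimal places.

P = 196.89, Y = 3075.05

Rearrange AD to Y = 5044 − 10P.
Rearrange SRAS to Y = 1303 + 9P.
Set AD = SRAS: 5044 − 10P = 1303 + 9P, so 3741 = 19P and P = 196.89.
Substituting into AD, Y = 5044 − 10P = 3075.05.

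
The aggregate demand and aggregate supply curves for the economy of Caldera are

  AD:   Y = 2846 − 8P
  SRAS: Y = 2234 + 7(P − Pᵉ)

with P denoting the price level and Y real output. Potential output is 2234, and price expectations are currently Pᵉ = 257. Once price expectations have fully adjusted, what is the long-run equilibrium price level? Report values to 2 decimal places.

Long-run P = 76.50

Short run: with Pᵉ = 257, SRAS is Y = 435 + 7P. Setting AD = SRAS gives 2411 = 15P, so P = 160.73 and Y = 2846 − 8P = 1560.13.
Output 1560.13 is below potential 2234, so over time expected prices fall and SRAS shifts right until Y returns to 2234.
Long run: Y = 2234 on the AD curve gives 2234 = 2846 − 8P, so P = 76.50.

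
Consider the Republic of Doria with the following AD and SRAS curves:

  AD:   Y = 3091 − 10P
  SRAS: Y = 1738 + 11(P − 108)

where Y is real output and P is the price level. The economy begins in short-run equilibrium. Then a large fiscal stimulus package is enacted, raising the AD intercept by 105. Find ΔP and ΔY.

ΔP = +5, ΔY = +55

This is a positive demand shock: AD shifts right.
New AD: Y = 3196 − 10P.
SRAS can be written Y = 550 + 11P.
Set AD = SRAS: 3196 − 10P = 550 + 11P, so 2646 = 21P and P = 126.
Y = 3196 − 10·126 = 1936.
Initially P = 121, Y = 1881, so ΔP = +5 and ΔY = +55.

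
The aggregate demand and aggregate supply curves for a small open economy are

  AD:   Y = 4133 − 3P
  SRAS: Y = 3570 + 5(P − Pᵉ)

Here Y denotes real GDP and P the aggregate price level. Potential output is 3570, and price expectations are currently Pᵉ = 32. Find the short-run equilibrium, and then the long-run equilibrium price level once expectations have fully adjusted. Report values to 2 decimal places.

Short run: P = 90.38, Y = 3861.88. Long run: P = 187.67.

Short run: with Pᵉ = 32, SRAS is Y = 3410 + 5P. Setting AD = SRAS gives 723 = 8P, so P = 90.38 and Y = 4133 − 3P = 3861.88.
Output 3861.88 is above potential 3570, so over time expected prices rise and SRAS shifts left until Y returns to 3570.
Long run: Y = 3570 on the AD curve gives 3570 = 4133 − 3P, so P = 187.67.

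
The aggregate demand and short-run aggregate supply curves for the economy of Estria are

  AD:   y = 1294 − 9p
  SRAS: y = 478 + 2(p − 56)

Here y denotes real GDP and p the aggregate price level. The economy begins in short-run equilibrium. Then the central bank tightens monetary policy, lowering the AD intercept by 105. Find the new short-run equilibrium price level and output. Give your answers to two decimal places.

This is a negative demand shock: AD shifts left.
New AD: y = 1189 − 9p.
SRAS can be written y = 366 + 2p.
Set AD = SRAS: 1189 − 9p = 366 + 2p, so 823 = 11p and p = 74.82.
Substituting into AD, y = 515.64.

p = 74.82, y = 515.64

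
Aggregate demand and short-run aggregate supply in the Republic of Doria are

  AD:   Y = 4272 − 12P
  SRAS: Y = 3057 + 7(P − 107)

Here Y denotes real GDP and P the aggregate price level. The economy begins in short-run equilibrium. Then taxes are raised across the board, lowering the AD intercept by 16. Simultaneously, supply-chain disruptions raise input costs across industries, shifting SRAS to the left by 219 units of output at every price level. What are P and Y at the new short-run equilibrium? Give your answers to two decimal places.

After both shocks: AD is Y = 4256 − 12P and SRAS is Y = 2089 + 7P.
Setting them equal: 2167 = 19P, so P = 114.05.
Substituting into AD, Y = 2887.37.

P = 114.05, Y = 2887.37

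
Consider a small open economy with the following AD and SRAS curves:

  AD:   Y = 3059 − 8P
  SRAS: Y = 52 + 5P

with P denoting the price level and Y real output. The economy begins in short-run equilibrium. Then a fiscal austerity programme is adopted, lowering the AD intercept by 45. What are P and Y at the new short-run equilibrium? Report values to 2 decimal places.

This is a negative demand shock: AD shifts left.
New AD: Y = 3014 − 8P.
Set AD = SRAS: 3014 − 8P = 52 + 5P, so 2962 = 13P and P = 227.85.
Substituting into AD, Y = 1191.23.

P = 227.85, Y = 1191.23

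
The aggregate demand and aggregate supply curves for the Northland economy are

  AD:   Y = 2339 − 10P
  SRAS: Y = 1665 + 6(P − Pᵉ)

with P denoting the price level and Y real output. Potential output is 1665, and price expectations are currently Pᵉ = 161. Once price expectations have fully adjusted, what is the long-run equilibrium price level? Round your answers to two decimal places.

Long-run P = 67.40

Short run: with Pᵉ = 161, SRAS is Y = 699 + 6P. Setting AD = SRAS gives 1640 = 16P, so P = 102.50 and Y = 2339 − 10P = 1314.00.
Output 1314.00 is below potential 1665, so over time expected prices fall and SRAS shifts right until Y returns to 1665.
Long run: Y = 1665 on the AD curve gives 1665 = 2339 − 10P, so P = 67.40.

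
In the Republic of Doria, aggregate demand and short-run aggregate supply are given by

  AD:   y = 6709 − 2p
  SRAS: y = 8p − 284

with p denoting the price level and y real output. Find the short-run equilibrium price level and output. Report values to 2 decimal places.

p = 699.30, y = 5310.40

Set AD = SRAS: 6709 − 2p = 8p − 284, so 6993 = 10p and p = 699.30.
Substituting into AD, y = 6709 − 2p = 5310.40.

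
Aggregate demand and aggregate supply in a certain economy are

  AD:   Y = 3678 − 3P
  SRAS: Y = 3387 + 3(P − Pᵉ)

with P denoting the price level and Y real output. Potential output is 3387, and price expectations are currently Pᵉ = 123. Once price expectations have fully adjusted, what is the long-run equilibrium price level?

Long-run P = 97

Short run: with Pᵉ = 123, SRAS is Y = 3018 + 3P. Setting AD = SRAS gives 660 = 6P, so P = 110 and Y = 3678 − 3·110 = 3348.
Output 3348 is below potential 3387, so over time expected prices fall and SRAS shifts right until Y returns to 3387.
Long run: Y = 3387 on the AD curve gives 3387 = 3678 − 3P, so P = 97.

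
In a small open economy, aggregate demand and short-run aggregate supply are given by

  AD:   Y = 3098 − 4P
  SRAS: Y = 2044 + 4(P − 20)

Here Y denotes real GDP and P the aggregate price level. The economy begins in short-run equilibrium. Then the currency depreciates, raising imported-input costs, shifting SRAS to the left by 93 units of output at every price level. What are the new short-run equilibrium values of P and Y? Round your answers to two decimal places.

P = 153.38, Y = 2484.50

This is a negative supply shock: SRAS shifts left.
New SRAS: Y = 1871 + 4P.
Set AD = SRAS: 3098 − 4P = 1871 + 4P, so 1227 = 8P and P = 153.38.
Substituting into AD, Y = 2484.50.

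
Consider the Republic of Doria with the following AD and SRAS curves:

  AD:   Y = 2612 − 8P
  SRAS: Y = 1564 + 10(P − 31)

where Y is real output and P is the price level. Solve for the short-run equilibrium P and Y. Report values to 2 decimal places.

Write SRAS as Y = 1564 + 10P − 310 = 1254 + 10P.
Set AD = SRAS: 2612 − 8P = 1254 + 10P, so 1358 = 18P and P = 75.44.
Substituting into AD, Y = 2612 − 8P = 2008.44.

P = 75.44, Y = 2008.44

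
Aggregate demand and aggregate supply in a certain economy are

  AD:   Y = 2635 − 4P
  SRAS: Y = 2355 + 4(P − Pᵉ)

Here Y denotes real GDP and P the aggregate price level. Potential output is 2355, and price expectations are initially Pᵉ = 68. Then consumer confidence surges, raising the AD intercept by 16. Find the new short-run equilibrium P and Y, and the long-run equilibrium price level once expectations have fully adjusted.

AD shifts right: new AD is Y = 2651 − 4P. With Pᵉ = 68, SRAS is Y = 2083 + 4P.
Short run: 2651 − 4P = 2083 + 4P gives 568 = 8P, so P = 71 and Y = 2651 − 4·71 = 2367.
Y = 2367 is above potential 2355; expectations adjust and SRAS shifts left until Y = 2355.
Long run: on the new AD curve, 2355 = 2651 − 4P gives P = 74.

Short run: P = 71, Y = 2367. Long run: P = 74.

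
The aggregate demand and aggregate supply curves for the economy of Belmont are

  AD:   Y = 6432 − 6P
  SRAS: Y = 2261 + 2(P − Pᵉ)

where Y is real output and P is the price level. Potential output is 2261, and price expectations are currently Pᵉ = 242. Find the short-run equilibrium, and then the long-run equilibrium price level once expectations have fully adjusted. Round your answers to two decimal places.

Short run: P = 581.88, Y = 2940.75. Long run: P = 695.17.

Short run: with Pᵉ = 242, SRAS is Y = 1777 + 2P. Setting AD = SRAS gives 4655 = 8P, so P = 581.88 and Y = 6432 − 6P = 2940.75.
Output 2940.75 is above potential 2261, so over time expected prices rise and SRAS shifts left until Y returns to 2261.
Long run: Y = 2261 on the AD curve gives 2261 = 6432 − 6P, so P = 695.17.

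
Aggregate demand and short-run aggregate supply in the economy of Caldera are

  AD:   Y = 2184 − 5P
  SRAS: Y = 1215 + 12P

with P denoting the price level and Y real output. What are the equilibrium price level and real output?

P = 57, Y = 1899

Set AD = SRAS: 2184 − 5P = 1215 + 12P, so 969 = 17P and P = 57.
Then Y = 2184 − 5·57 = 1899.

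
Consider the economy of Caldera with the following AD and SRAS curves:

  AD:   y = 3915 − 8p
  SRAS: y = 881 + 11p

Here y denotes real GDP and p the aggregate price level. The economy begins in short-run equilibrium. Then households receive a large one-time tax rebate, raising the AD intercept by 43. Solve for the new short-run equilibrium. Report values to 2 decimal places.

This is a positive demand shock: AD shifts right.
New AD: y = 3958 − 8p.
Set AD = SRAS: 3958 − 8p = 881 + 11p, so 3077 = 19p and p = 161.95.
Substituting into AD, y = 2662.42.

p = 161.95, y = 2662.42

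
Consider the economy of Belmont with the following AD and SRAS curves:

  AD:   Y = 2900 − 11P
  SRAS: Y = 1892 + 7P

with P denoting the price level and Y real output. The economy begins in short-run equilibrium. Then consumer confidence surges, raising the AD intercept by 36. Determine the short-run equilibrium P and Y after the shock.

This is a positive demand shock: AD shifts right.
New AD: Y = 2936 − 11P.
Set AD = SRAS: 2936 − 11P = 1892 + 7P, so 1044 = 18P and P = 58.
Y = 2936 − 11·58 = 2298.

P = 58, Y = 2298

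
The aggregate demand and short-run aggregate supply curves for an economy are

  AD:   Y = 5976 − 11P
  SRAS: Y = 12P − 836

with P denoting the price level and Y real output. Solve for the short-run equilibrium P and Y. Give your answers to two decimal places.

Set AD = SRAS: 5976 − 11P = 12P − 836, so 6812 = 23P and P = 296.17.
Substituting into AD, Y = 5976 − 11P = 2718.09.

P = 296.17, Y = 2718.09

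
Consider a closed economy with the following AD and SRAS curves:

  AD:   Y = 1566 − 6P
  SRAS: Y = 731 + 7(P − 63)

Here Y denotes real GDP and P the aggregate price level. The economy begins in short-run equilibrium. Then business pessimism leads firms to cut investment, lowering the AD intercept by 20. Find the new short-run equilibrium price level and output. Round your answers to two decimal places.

P = 96.62, Y = 966.31

This is a negative demand shock: AD shifts left.
New AD: Y = 1546 − 6P.
SRAS can be written Y = 290 + 7P.
Set AD = SRAS: 1546 − 6P = 290 + 7P, so 1256 = 13P and P = 96.62.
Substituting into AD, Y = 966.31.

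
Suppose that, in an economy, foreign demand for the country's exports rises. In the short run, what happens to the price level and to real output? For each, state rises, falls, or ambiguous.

This is a positive demand shock: AD shifts right.
Moving along the upward-sloping SRAS curve, P rises and Y rises.

Price level: rises; output: rises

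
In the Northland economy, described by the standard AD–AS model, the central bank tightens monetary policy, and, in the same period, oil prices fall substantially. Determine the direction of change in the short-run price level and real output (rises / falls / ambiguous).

Price level: falls; output: ambiguous

The first event is a negative demand shock: AD shifts left, which by itself pushes P down and Y down.
The second is a favourable supply shock: SRAS shifts right, which by itself pushes P down and Y up.
Both shocks push P down, so P falls. The two shocks push Y in opposite directions, so the effect on Y is ambiguous.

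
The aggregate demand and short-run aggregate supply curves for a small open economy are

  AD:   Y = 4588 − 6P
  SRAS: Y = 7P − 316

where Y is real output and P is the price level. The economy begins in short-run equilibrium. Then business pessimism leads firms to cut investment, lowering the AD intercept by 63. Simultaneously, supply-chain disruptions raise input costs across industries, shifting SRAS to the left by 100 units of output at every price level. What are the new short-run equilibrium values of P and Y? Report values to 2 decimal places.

P = 380.08, Y = 2244.54

After both shocks: AD is Y = 4525 − 6P and SRAS is Y = 7P − 416.
Setting them equal: 4941 = 13P, so P = 380.08.
Substituting into AD, Y = 2244.54.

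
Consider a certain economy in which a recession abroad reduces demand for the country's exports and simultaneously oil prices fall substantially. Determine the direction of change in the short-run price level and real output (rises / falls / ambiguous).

The first event is a negative demand shock: AD shifts left, which by itself pushes P down and Y down.
The second is a favourable supply shock: SRAS shifts right, which by itself pushes P down and Y up.
Both shocks push P down, so P falls. The two shocks push Y in opposite directions, so the effect on Y is ambiguous.

Price level: falls; output: ambiguous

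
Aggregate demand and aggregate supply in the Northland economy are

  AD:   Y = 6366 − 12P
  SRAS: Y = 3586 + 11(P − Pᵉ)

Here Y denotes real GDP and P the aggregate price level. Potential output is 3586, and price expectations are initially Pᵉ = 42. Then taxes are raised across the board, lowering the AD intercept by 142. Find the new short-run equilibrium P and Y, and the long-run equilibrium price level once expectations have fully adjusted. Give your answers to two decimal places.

AD shifts left: new AD is Y = 6224 − 12P. With Pᵉ = 42, SRAS is Y = 3124 + 11P.
Short run: 6224 − 12P = 3124 + 11P gives 3100 = 23P, so P = 134.78 and Y = 6224 − 12P = 4606.61.
Y = 4606.61 is above potential 3586; expectations adjust and SRAS shifts left until Y = 3586.
Long run: on the new AD curve, 3586 = 6224 − 12P gives P = 219.83.

Short run: P = 134.78, Y = 4606.61. Long run: P = 219.83.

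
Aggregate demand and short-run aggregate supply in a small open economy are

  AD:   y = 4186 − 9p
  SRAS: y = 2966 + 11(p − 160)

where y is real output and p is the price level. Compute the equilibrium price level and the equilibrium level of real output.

Write SRAS as y = 2966 + 11p − 1760 = 1206 + 11p.
Set AD = SRAS: 4186 − 9p = 1206 + 11p, so 2980 = 20p and p = 149.
Then y = 4186 − 9·149 = 2845.

p = 149, y = 2845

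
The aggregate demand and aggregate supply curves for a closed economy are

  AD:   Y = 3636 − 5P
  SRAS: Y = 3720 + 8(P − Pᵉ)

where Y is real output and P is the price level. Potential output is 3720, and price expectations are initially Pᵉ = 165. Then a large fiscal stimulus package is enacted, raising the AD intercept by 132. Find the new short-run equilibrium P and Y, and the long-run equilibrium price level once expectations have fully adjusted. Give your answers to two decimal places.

Short run: P = 105.23, Y = 3241.85. Long run: P = 9.60.

AD shifts right: new AD is Y = 3768 − 5P. With Pᵉ = 165, SRAS is Y = 2400 + 8P.
Short run: 3768 − 5P = 2400 + 8P gives 1368 = 13P, so P = 105.23 and Y = 3768 − 5P = 3241.85.
Y = 3241.85 is below potential 3720; expectations adjust and SRAS shifts right until Y = 3720.
Long run: on the new AD curve, 3720 = 3768 − 5P gives P = 9.60.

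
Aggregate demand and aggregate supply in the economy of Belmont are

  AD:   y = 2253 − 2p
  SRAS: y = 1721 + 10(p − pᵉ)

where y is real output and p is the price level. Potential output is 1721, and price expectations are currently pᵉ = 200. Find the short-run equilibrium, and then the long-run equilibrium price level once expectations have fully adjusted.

Short run: p = 211, y = 1831. Long run: p = 266.

Short run: with pᵉ = 200, SRAS is y = 10p − 279. Setting AD = SRAS gives 2532 = 12p, so p = 211 and y = 2253 − 2·211 = 1831.
Output 1831 is above potential 1721, so over time expected prices rise and SRAS shifts left until y returns to 1721.
Long run: y = 1721 on the AD curve gives 1721 = 2253 − 2p, so p = 266.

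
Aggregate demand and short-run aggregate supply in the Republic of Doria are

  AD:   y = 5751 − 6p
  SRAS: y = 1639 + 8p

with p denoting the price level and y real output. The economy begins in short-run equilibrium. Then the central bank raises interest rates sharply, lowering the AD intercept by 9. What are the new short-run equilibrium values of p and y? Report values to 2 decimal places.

p = 293.07, y = 3983.57

This is a negative demand shock: AD shifts left.
New AD: y = 5742 − 6p.
Set AD = SRAS: 5742 − 6p = 1639 + 8p, so 4103 = 14p and p = 293.07.
Substituting into AD, y = 3983.57.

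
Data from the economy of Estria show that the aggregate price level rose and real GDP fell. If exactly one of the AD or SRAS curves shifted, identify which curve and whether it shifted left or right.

SRAS shifted left

P rose and Y fell. An AD shift moves P and Y in the same direction; an SRAS shift moves them in opposite directions.
Here P and Y moved in opposite directions, so the SRAS curve shifted.
Since Y fell, SRAS shifted left.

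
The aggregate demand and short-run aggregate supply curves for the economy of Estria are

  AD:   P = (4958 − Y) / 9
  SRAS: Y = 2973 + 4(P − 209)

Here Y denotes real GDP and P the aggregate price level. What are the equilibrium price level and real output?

Write SRAS as Y = 2973 + 4P − 836 = 2137 + 4P.
Rearrange AD to Y = 4958 − 9P.
Set AD = SRAS: 4958 − 9P = 2137 + 4P, so 2821 = 13P and P = 217.
Then Y = 4958 − 9·217 = 3005.

P = 217, Y = 3005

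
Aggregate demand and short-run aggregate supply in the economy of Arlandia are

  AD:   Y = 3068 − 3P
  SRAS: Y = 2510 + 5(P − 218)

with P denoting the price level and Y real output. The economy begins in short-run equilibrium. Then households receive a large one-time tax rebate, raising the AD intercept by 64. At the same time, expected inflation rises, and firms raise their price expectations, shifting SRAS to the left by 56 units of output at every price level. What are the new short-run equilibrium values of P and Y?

After both shocks: AD is Y = 3132 − 3P and SRAS is Y = 1364 + 5P.
Setting them equal: 1768 = 8P, so P = 221.
Y = 3132 − 3·221 = 2469.

P = 221, Y = 2469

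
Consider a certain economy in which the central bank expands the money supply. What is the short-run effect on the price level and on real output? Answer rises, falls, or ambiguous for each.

This is a positive demand shock: AD shifts right.
Moving along the upward-sloping SRAS curve, P rises and Y rises.

Price level: rises; output: rises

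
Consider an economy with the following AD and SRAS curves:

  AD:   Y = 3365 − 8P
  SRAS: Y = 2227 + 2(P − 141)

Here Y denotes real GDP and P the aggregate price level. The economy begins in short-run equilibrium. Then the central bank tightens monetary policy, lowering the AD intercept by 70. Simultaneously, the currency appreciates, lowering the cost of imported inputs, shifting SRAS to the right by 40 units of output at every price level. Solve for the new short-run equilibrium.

After both shocks: AD is Y = 3295 − 8P and SRAS is Y = 1985 + 2P.
Setting them equal: 1310 = 10P, so P = 131.
Y = 3295 − 8·131 = 2247.

P = 131, Y = 2247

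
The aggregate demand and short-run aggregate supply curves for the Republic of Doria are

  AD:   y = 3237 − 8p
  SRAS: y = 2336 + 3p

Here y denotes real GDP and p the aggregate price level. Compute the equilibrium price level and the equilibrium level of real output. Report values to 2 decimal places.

p = 81.91, y = 2581.73

Set AD = SRAS: 3237 − 8p = 2336 + 3p, so 901 = 11p and p = 81.91.
Substituting into AD, y = 3237 − 8p = 2581.73.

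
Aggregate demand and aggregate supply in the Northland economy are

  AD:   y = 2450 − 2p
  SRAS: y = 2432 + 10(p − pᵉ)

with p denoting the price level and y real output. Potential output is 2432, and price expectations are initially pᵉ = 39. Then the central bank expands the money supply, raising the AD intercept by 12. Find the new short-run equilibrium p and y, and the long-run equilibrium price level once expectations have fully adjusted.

Short run: p = 35, y = 2392. Long run: p = 15.

AD shifts right: new AD is y = 2462 − 2p. With pᵉ = 39, SRAS is y = 2042 + 10p.
Short run: 2462 − 2p = 2042 + 10p gives 420 = 12p, so p = 35 and y = 2462 − 2·35 = 2392.
y = 2392 is below potential 2432; expectations adjust and SRAS shifts right until y = 2432.
Long run: on the new AD curve, 2432 = 2462 − 2p gives p = 15.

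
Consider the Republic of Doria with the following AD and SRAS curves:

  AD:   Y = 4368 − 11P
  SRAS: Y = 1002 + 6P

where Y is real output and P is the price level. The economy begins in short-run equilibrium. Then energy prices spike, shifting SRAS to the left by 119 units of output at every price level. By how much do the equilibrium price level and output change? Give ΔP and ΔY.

This is a negative supply shock: SRAS shifts left.
New SRAS: Y = 883 + 6P.
Set AD = SRAS: 4368 − 11P = 883 + 6P, so 3485 = 17P and P = 205.
Y = 4368 − 11·205 = 2113.
Initially P = 198, Y = 2190, so ΔP = +7 and ΔY = -77.

ΔP = +7, ΔY = -77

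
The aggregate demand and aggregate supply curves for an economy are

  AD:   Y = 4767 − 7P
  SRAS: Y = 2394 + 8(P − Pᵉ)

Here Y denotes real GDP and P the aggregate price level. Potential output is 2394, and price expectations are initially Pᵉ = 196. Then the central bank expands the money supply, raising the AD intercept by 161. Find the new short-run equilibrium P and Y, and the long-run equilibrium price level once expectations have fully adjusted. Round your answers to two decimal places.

Short run: P = 273.47, Y = 3013.73. Long run: P = 362.00.

AD shifts right: new AD is Y = 4928 − 7P. With Pᵉ = 196, SRAS is Y = 826 + 8P.
Short run: 4928 − 7P = 826 + 8P gives 4102 = 15P, so P = 273.47 and Y = 4928 − 7P = 3013.73.
Y = 3013.73 is above potential 2394; expectations adjust and SRAS shifts left until Y = 2394.
Long run: on the new AD curve, 2394 = 4928 − 7P gives P = 362.00.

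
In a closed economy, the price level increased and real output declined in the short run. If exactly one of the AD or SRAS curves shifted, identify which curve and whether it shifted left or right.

SRAS shifted left

P rose and Y fell. An AD shift moves P and Y in the same direction; an SRAS shift moves them in opposite directions.
Here P and Y moved in opposite directions, so the SRAS curve shifted.
Since Y fell, SRAS shifted left.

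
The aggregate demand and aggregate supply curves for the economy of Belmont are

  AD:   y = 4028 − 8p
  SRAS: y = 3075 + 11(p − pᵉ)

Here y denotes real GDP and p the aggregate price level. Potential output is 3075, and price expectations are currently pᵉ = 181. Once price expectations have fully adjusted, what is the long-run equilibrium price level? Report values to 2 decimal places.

Short run: with pᵉ = 181, SRAS is y = 1084 + 11p. Setting AD = SRAS gives 2944 = 19p, so p = 154.95 and y = 4028 − 8p = 2788.42.
Output 2788.42 is below potential 3075, so over time expected prices fall and SRAS shifts right until y returns to 3075.
Long run: y = 3075 on the AD curve gives 3075 = 4028 − 8p, so p = 119.13.

Long-run p = 119.13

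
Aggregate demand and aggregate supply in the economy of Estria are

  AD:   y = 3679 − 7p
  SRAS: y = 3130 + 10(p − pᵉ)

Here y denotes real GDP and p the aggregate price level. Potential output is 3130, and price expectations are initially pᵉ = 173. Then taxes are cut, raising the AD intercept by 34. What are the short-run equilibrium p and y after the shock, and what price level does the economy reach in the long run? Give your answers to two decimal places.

Short run: p = 136.06, y = 2760.59. Long run: p = 83.29.

AD shifts right: new AD is y = 3713 − 7p. With pᵉ = 173, SRAS is y = 1400 + 10p.
Short run: 3713 − 7p = 1400 + 10p gives 2313 = 17p, so p = 136.06 and y = 3713 − 7p = 2760.59.
y = 2760.59 is below potential 3130; expectations adjust and SRAS shifts right until y = 3130.
Long run: on the new AD curve, 3130 = 3713 − 7p gives p = 83.29.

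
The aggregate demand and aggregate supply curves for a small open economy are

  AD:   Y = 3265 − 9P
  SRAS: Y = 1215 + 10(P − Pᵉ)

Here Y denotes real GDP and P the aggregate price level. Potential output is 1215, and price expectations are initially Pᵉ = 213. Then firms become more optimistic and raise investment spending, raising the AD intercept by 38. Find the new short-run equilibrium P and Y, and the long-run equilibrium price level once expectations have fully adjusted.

AD shifts right: new AD is Y = 3303 − 9P. With Pᵉ = 213, SRAS is Y = 10P − 915.
Short run: 3303 − 9P = 10P − 915 gives 4218 = 19P, so P = 222 and Y = 3303 − 9·222 = 1305.
Y = 1305 is above potential 1215; expectations adjust and SRAS shifts left until Y = 1215.
Long run: on the new AD curve, 1215 = 3303 − 9P gives P = 232.

Short run: P = 222, Y = 1305. Long run: P = 232.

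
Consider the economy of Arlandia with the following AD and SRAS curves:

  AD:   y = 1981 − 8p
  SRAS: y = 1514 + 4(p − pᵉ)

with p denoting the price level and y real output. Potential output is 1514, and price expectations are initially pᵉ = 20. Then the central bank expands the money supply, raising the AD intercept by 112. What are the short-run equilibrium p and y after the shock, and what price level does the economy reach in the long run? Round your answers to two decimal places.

Short run: p = 54.92, y = 1653.67. Long run: p = 72.38.

AD shifts right: new AD is y = 2093 − 8p. With pᵉ = 20, SRAS is y = 1434 + 4p.
Short run: 2093 − 8p = 1434 + 4p gives 659 = 12p, so p = 54.92 and y = 2093 − 8p = 1653.67.
y = 1653.67 is above potential 1514; expectations adjust and SRAS shifts left until y = 1514.
Long run: on the new AD curve, 1514 = 2093 − 8p gives p = 72.38.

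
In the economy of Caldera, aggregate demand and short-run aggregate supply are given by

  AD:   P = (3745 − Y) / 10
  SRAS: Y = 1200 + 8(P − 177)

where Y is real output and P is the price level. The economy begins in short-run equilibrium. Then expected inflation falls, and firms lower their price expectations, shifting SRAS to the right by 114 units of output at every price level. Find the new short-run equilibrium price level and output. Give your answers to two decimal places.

This is a positive supply shock: SRAS shifts right.
New SRAS: Y = 8P − 102.
Set AD = SRAS: 3745 − 10P = 8P − 102, so 3847 = 18P and P = 213.72.
Substituting into AD, Y = 1607.78.

P = 213.72, Y = 1607.78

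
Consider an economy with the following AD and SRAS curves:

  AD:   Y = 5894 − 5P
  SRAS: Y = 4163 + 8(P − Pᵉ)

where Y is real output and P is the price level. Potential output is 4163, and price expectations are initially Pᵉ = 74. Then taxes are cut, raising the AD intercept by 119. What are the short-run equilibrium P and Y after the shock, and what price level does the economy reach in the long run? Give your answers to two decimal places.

Short run: P = 187.85, Y = 5073.77. Long run: P = 370.00.

AD shifts right: new AD is Y = 6013 − 5P. With Pᵉ = 74, SRAS is Y = 3571 + 8P.
Short run: 6013 − 5P = 3571 + 8P gives 2442 = 13P, so P = 187.85 and Y = 6013 − 5P = 5073.77.
Y = 5073.77 is above potential 4163; expectations adjust and SRAS shifts left until Y = 4163.
Long run: on the new AD curve, 4163 = 6013 − 5P gives P = 370.00.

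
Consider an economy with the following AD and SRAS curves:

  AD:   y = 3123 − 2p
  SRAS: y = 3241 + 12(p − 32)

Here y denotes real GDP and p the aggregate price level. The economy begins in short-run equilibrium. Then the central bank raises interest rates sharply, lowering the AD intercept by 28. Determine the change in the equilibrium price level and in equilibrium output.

This is a negative demand shock: AD shifts left.
New AD: y = 3095 − 2p.
SRAS can be written y = 2857 + 12p.
Set AD = SRAS: 3095 − 2p = 2857 + 12p, so 238 = 14p and p = 17.
y = 3095 − 2·17 = 3061.
Initially p = 19, y = 3085, so Δp = -2 and Δy = -24.

Δp = -2, Δy = -24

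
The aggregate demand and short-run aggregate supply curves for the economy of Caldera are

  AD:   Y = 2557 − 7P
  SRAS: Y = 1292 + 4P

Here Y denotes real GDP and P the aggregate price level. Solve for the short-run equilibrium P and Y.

Set AD = SRAS: 2557 − 7P = 1292 + 4P, so 1265 = 11P and P = 115.
Then Y = 2557 − 7·115 = 1752.

P = 115, Y = 1752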